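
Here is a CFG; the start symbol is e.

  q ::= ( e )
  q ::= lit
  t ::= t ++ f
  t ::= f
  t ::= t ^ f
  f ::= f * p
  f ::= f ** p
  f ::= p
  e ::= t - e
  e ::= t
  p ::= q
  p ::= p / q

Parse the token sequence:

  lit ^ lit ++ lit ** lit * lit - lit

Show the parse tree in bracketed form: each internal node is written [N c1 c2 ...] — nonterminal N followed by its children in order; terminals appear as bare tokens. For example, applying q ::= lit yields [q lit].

[e [t [t [t [f [p [q lit]]]] ^ [f [p [q lit]]]] ++ [f [f [f [p [q lit]]] ** [p [q lit]]] * [p [q lit]]]] - [e [t [f [p [q lit]]]]]]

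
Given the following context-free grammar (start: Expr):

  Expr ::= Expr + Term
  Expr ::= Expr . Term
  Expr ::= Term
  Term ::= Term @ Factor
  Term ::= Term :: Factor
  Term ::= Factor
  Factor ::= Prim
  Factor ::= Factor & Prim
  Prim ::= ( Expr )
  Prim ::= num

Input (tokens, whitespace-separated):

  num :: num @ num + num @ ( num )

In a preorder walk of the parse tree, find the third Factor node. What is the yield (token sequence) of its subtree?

[Expr [Expr [Term [Term [Term [Factor [Prim num]]] :: [Factor [Prim num]]] @ [Factor [Prim num]]]] + [Term [Term [Factor [Prim num]]] @ [Factor [Prim ( [Expr [Term [Factor [Prim num]]]] )]]]]

num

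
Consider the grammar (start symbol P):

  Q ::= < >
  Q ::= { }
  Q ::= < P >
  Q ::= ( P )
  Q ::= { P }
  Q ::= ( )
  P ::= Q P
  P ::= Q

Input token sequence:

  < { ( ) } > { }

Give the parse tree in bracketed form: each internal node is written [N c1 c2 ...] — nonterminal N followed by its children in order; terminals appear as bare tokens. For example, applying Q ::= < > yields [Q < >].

[P [Q < [P [Q { [P [Q ( )]] }]] >] [P [Q { }]]]

P
Q P
< P > P
< Q > P
< { P } > P
< { Q } > P
< { ( ) } > P
< { ( ) } > Q
< { ( ) } > { }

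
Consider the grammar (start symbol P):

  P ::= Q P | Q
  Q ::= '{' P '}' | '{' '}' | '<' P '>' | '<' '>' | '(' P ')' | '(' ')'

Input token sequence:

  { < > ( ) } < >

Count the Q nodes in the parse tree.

4

[P [Q { [P [Q < >] [P [Q ( )]]] }] [P [Q < >]]]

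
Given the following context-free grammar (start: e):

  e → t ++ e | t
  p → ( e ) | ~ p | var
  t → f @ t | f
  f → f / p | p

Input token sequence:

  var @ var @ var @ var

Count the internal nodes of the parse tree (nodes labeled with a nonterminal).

[e [t [f [p var]] @ [t [f [p var]] @ [t [f [p var]] @ [t [f [p var]]]]]]]

13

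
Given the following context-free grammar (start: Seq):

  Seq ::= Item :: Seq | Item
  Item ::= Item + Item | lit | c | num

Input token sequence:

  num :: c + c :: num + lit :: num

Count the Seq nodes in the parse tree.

4

[Seq [Item num] :: [Seq [Item [Item c] + [Item c]] :: [Seq [Item [Item num] + [Item lit]] :: [Seq [Item num]]]]]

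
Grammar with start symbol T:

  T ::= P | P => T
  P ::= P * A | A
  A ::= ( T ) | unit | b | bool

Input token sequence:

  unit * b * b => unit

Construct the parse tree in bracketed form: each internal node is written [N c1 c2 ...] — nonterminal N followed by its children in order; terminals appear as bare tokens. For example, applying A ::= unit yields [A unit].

[T [P [P [P [A unit]] * [A b]] * [A b]] => [T [P [A unit]]]]

T
P => T
P * A => T
P * A * A => T
A * A * A => T
unit * A * A => T
unit * b * A => T
unit * b * b => T
unit * b * b => P
unit * b * b => A
unit * b * b => unit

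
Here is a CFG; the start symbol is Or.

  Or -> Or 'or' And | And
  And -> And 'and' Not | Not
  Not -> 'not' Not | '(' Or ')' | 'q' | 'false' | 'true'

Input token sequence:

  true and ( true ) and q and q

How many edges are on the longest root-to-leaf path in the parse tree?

8

[Or [And [And [And [And [Not true]] and [Not ( [Or [And [Not true]]] )]] and [Not q]] and [Not q]]]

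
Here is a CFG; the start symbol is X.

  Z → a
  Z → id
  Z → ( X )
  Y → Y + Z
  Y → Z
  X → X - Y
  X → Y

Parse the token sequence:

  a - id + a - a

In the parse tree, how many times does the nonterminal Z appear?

[X [X [X [Y [Z a]]] - [Y [Y [Z id]] + [Z a]]] - [Y [Z a]]]

4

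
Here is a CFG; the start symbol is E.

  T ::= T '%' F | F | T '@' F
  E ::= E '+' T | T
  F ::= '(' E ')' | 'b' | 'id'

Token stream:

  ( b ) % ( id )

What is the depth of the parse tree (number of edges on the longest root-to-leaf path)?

[E [T [T [F ( [E [T [F b]]] )]] % [F ( [E [T [F id]]] )]]]

7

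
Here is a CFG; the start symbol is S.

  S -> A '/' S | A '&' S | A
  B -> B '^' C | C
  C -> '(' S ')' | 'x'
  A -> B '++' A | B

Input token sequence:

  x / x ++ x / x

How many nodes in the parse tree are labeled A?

4

[S [A [B [C x]]] / [S [A [B [C x]] ++ [A [B [C x]]]] / [S [A [B [C x]]]]]]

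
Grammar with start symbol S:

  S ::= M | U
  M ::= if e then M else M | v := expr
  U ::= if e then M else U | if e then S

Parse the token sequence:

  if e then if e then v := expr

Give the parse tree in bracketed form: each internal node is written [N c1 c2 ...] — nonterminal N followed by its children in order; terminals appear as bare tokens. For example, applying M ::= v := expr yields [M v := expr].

S
U
if e then S
if e then U
if e then if e then S
if e then if e then M
if e then if e then v := expr

[S [U if e then [S [U if e then [S [M v := expr]]]]]]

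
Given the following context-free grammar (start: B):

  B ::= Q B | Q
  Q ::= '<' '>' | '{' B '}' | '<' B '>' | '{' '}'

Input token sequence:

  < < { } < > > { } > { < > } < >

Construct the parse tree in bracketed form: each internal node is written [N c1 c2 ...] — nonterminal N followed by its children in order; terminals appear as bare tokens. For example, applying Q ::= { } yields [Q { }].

B
Q B
< B > B
< Q B > B
< < B > B > B
< < Q B > B > B
< < { } B > B > B
< < { } Q > B > B
< < { } < > > B > B
< < { } < > > Q > B
< < { } < > > { } > B
< < { } < > > { } > Q B
< < { } < > > { } > { B } B
< < { } < > > { } > { Q } B
< < { } < > > { } > { < > } B
< < { } < > > { } > { < > } Q
< < { } < > > { } > { < > } < >

[B [Q < [B [Q < [B [Q { }] [B [Q < >]]] >] [B [Q { }]]] >] [B [Q { [B [Q < >]] }] [B [Q < >]]]]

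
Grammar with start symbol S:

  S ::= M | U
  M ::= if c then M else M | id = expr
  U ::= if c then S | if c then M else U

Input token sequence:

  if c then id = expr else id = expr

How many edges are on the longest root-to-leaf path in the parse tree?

[S [M if c then [M id = expr] else [M id = expr]]]

3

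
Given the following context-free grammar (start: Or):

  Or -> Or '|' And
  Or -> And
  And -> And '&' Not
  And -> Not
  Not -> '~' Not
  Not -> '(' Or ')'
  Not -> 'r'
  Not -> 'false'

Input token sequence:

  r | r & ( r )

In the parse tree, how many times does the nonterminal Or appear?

3

[Or [Or [And [Not r]]] | [And [And [Not r]] & [Not ( [Or [And [Not r]]] )]]]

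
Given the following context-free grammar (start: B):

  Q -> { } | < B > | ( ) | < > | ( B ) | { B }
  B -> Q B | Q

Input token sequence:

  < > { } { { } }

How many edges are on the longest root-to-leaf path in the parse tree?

[B [Q < >] [B [Q { }] [B [Q { [B [Q { }]] }]]]]

6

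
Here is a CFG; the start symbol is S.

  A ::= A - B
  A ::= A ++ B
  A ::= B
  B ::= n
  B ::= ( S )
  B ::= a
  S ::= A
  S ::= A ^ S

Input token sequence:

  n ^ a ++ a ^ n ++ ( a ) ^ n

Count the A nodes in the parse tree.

[S [A [B n]] ^ [S [A [A [B a]] ++ [B a]] ^ [S [A [A [B n]] ++ [B ( [S [A [B a]]] )]] ^ [S [A [B n]]]]]]

7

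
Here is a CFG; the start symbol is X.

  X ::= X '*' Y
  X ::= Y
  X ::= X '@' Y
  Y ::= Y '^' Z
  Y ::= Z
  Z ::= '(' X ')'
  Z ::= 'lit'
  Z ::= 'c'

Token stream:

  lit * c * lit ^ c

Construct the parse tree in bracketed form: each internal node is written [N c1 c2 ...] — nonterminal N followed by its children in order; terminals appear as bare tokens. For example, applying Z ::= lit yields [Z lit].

[X [X [X [Y [Z lit]]] * [Y [Z c]]] * [Y [Y [Z lit]] ^ [Z c]]]

X
X * Y
X * Y * Y
Y * Y * Y
Z * Y * Y
lit * Y * Y
lit * Z * Y
lit * c * Y
lit * c * Y ^ Z
lit * c * Z ^ Z
lit * c * lit ^ Z
lit * c * lit ^ c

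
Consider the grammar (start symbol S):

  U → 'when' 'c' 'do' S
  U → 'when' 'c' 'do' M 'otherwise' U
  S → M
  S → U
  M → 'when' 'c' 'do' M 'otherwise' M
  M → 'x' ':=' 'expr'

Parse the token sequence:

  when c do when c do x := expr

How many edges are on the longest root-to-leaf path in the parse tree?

[S [U when c do [S [U when c do [S [M x := expr]]]]]]

6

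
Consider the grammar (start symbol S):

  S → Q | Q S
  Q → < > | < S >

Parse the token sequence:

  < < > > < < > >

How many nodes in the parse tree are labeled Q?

[S [Q < [S [Q < >]] >] [S [Q < [S [Q < >]] >]]]

4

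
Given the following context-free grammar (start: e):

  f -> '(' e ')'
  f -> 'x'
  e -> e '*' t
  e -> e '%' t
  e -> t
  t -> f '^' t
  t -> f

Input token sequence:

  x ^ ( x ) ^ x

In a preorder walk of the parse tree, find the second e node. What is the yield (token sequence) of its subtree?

x

[e [t [f x] ^ [t [f ( [e [t [f x]]] )] ^ [t [f x]]]]]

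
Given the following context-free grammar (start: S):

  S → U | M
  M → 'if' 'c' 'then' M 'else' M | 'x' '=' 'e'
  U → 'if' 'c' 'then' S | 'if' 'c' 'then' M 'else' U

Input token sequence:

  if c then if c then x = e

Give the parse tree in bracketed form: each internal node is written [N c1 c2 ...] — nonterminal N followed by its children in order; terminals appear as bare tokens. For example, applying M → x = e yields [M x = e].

[S [U if c then [S [U if c then [S [M x = e]]]]]]

S
U
if c then S
if c then U
if c then if c then S
if c then if c then M
if c then if c then x = e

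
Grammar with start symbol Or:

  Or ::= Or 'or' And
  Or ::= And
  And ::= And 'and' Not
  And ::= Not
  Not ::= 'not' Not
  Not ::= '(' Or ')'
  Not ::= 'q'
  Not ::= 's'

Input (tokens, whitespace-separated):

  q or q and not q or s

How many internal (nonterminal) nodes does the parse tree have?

12

[Or [Or [Or [And [Not q]]] or [And [And [Not q]] and [Not not [Not q]]]] or [And [Not s]]]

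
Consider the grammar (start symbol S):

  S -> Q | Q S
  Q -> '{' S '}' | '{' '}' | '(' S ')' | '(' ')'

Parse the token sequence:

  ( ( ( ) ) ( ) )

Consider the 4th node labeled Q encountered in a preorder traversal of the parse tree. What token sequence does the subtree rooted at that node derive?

[S [Q ( [S [Q ( [S [Q ( )]] )] [S [Q ( )]]] )]]

( )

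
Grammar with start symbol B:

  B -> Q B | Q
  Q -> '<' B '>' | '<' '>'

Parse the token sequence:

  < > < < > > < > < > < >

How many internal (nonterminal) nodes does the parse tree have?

[B [Q < >] [B [Q < [B [Q < >]] >] [B [Q < >] [B [Q < >] [B [Q < >]]]]]]

12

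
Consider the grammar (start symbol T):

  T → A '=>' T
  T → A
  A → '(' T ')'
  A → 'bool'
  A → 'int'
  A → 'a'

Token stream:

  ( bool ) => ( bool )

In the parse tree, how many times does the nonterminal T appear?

4

[T [A ( [T [A bool]] )] => [T [A ( [T [A bool]] )]]]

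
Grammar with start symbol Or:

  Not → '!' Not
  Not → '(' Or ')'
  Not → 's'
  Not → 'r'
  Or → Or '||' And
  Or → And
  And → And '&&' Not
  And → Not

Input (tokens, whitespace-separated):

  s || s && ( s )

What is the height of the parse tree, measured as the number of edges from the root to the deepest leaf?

[Or [Or [And [Not s]]] || [And [And [Not s]] && [Not ( [Or [And [Not s]]] )]]]

6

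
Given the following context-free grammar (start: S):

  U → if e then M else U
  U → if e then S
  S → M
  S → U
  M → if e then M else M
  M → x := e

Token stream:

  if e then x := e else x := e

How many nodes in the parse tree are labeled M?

3

[S [M if e then [M x := e] else [M x := e]]]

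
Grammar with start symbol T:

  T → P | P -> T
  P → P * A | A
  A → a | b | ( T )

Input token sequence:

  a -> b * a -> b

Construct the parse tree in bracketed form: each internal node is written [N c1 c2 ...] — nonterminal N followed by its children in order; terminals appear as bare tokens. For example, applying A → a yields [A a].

[T [P [A a]] -> [T [P [P [A b]] * [A a]] -> [T [P [A b]]]]]

T
P -> T
A -> T
a -> T
a -> P -> T
a -> P * A -> T
a -> A * A -> T
a -> b * A -> T
a -> b * a -> T
a -> b * a -> P
a -> b * a -> A
a -> b * a -> b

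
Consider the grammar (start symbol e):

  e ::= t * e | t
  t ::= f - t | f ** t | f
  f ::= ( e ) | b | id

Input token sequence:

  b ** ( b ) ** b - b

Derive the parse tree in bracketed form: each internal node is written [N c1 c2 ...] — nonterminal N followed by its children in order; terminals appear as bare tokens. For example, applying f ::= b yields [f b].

[e [t [f b] ** [t [f ( [e [t [f b]]] )] ** [t [f b] - [t [f b]]]]]]

e
t
f ** t
b ** t
b ** f ** t
b ** ( e ) ** t
b ** ( t ) ** t
b ** ( f ) ** t
b ** ( b ) ** t
b ** ( b ) ** f - t
b ** ( b ) ** b - t
b ** ( b ) ** b - f
b ** ( b ) ** b - b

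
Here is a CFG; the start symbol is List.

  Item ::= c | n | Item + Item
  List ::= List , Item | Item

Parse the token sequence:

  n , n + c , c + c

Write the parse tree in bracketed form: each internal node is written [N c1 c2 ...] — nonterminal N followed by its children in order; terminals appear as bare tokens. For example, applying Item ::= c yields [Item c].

List
List , Item
List , Item , Item
Item , Item , Item
n , Item , Item
n , Item + Item , Item
n , n + Item , Item
n , n + c , Item
n , n + c , Item + Item
n , n + c , c + Item
n , n + c , c + c

[List [List [List [Item n]] , [Item [Item n] + [Item c]]] , [Item [Item c] + [Item c]]]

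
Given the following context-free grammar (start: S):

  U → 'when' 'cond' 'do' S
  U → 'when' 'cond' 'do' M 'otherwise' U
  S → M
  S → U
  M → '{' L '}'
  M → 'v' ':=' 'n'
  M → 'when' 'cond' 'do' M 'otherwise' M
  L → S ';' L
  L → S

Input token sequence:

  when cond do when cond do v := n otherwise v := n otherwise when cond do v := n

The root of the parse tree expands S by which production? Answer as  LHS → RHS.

S → U

[S [U when cond do [M when cond do [M v := n] otherwise [M v := n]] otherwise [U when cond do [S [M v := n]]]]]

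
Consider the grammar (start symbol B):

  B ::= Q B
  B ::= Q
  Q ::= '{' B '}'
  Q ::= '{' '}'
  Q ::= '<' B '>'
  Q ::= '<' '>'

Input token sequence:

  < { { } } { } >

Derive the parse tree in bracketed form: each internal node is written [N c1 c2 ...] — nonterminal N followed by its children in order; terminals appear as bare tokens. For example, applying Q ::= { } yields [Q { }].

[B [Q < [B [Q { [B [Q { }]] }] [B [Q { }]]] >]]

B
Q
< B >
< Q B >
< { B } B >
< { Q } B >
< { { } } B >
< { { } } Q >
< { { } } { } >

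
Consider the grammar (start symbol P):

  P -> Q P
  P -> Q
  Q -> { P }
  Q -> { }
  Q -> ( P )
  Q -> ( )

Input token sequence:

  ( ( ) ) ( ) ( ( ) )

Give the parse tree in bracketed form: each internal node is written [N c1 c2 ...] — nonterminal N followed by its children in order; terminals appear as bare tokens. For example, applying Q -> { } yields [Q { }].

P
Q P
( P ) P
( Q ) P
( ( ) ) P
( ( ) ) Q P
( ( ) ) ( ) P
( ( ) ) ( ) Q
( ( ) ) ( ) ( P )
( ( ) ) ( ) ( Q )
( ( ) ) ( ) ( ( ) )

[P [Q ( [P [Q ( )]] )] [P [Q ( )] [P [Q ( [P [Q ( )]] )]]]]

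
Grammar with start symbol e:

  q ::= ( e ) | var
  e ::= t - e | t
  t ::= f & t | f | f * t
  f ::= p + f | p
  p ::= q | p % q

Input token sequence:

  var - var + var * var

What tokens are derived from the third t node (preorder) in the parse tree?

[e [t [f [p [q var]]]] - [e [t [f [p [q var]] + [f [p [q var]]]] * [t [f [p [q var]]]]]]]

var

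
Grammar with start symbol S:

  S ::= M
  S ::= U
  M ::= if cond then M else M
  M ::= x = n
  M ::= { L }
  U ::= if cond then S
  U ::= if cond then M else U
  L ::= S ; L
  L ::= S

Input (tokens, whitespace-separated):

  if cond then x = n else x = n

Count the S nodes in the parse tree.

[S [M if cond then [M x = n] else [M x = n]]]

1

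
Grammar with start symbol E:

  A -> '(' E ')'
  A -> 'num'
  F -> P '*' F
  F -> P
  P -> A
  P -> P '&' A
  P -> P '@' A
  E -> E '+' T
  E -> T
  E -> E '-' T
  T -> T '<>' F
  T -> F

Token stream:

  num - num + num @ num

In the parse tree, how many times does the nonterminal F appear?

[E [E [E [T [F [P [A num]]]]] - [T [F [P [A num]]]]] + [T [F [P [P [A num]] @ [A num]]]]]

3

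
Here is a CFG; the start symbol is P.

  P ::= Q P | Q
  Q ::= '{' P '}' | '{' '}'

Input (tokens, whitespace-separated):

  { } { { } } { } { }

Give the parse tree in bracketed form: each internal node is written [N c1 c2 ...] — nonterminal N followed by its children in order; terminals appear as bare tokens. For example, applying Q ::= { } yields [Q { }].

P
Q P
{ } P
{ } Q P
{ } { P } P
{ } { Q } P
{ } { { } } P
{ } { { } } Q P
{ } { { } } { } P
{ } { { } } { } Q
{ } { { } } { } { }

[P [Q { }] [P [Q { [P [Q { }]] }] [P [Q { }] [P [Q { }]]]]]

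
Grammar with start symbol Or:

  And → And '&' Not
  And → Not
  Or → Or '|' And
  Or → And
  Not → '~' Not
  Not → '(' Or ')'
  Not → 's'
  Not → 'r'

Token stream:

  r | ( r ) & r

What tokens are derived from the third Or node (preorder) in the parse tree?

r

[Or [Or [And [Not r]]] | [And [And [Not ( [Or [And [Not r]]] )]] & [Not r]]]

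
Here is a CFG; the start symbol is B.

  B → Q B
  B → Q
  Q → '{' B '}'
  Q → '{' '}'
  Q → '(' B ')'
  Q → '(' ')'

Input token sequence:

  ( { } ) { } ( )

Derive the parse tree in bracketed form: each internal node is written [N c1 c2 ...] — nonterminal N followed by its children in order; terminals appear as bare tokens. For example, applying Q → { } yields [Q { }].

[B [Q ( [B [Q { }]] )] [B [Q { }] [B [Q ( )]]]]

B
Q B
( B ) B
( Q ) B
( { } ) B
( { } ) Q B
( { } ) { } B
( { } ) { } Q
( { } ) { } ( )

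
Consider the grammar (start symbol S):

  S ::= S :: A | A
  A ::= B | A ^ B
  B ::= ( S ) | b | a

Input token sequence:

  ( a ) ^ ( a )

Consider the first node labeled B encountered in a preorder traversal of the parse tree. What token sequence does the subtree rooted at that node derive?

( a )

[S [A [A [B ( [S [A [B a]]] )]] ^ [B ( [S [A [B a]]] )]]]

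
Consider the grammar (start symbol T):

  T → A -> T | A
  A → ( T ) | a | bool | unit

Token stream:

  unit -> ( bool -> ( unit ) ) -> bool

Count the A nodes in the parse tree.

[T [A unit] -> [T [A ( [T [A bool] -> [T [A ( [T [A unit]] )]]] )] -> [T [A bool]]]]

6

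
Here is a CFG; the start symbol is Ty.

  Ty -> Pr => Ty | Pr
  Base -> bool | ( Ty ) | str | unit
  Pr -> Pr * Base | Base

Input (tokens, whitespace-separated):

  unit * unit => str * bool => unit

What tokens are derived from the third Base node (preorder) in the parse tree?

[Ty [Pr [Pr [Base unit]] * [Base unit]] => [Ty [Pr [Pr [Base str]] * [Base bool]] => [Ty [Pr [Base unit]]]]]

str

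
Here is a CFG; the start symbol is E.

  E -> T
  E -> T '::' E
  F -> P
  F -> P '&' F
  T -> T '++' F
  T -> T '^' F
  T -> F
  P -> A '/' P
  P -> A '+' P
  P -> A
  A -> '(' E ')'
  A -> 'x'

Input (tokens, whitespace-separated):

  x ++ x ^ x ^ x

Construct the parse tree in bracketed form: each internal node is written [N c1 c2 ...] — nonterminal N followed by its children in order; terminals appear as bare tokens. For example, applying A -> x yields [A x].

[E [T [T [T [T [F [P [A x]]]] ++ [F [P [A x]]]] ^ [F [P [A x]]]] ^ [F [P [A x]]]]]

E
T
T ^ F
T ^ F ^ F
T ++ F ^ F ^ F
F ++ F ^ F ^ F
P ++ F ^ F ^ F
A ++ F ^ F ^ F
x ++ F ^ F ^ F
x ++ P ^ F ^ F
x ++ A ^ F ^ F
x ++ x ^ F ^ F
x ++ x ^ P ^ F
x ++ x ^ A ^ F
x ++ x ^ x ^ F
x ++ x ^ x ^ P
x ++ x ^ x ^ A
x ++ x ^ x ^ x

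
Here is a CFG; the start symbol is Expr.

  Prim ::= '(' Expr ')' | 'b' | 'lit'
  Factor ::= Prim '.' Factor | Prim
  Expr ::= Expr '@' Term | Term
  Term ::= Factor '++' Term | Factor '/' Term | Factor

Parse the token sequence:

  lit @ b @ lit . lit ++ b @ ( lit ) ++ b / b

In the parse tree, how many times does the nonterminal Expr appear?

5

[Expr [Expr [Expr [Expr [Term [Factor [Prim lit]]]] @ [Term [Factor [Prim b]]]] @ [Term [Factor [Prim lit] . [Factor [Prim lit]]] ++ [Term [Factor [Prim b]]]]] @ [Term [Factor [Prim ( [Expr [Term [Factor [Prim lit]]]] )]] ++ [Term [Factor [Prim b]] / [Term [Factor [Prim b]]]]]]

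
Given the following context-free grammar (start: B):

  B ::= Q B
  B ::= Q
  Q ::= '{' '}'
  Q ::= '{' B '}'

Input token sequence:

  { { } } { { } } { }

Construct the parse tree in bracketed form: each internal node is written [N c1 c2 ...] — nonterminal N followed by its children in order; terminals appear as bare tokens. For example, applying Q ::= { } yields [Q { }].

[B [Q { [B [Q { }]] }] [B [Q { [B [Q { }]] }] [B [Q { }]]]]

B
Q B
{ B } B
{ Q } B
{ { } } B
{ { } } Q B
{ { } } { B } B
{ { } } { Q } B
{ { } } { { } } B
{ { } } { { } } Q
{ { } } { { } } { }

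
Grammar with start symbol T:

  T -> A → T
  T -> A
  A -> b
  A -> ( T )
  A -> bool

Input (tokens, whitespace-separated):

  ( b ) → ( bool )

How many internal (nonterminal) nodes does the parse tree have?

8

[T [A ( [T [A b]] )] → [T [A ( [T [A bool]] )]]]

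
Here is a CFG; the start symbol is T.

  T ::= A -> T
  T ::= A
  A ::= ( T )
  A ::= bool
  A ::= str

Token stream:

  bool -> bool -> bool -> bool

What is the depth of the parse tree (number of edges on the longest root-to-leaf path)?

5

[T [A bool] -> [T [A bool] -> [T [A bool] -> [T [A bool]]]]]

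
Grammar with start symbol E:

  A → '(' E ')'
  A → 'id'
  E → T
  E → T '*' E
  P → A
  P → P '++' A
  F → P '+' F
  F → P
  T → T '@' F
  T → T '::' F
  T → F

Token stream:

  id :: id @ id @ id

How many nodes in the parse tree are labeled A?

4

[E [T [T [T [T [F [P [A id]]]] :: [F [P [A id]]]] @ [F [P [A id]]]] @ [F [P [A id]]]]]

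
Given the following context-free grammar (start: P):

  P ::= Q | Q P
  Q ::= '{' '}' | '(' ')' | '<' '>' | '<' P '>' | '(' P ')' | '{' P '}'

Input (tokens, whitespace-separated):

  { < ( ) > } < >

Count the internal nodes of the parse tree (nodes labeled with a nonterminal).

8

[P [Q { [P [Q < [P [Q ( )]] >]] }] [P [Q < >]]]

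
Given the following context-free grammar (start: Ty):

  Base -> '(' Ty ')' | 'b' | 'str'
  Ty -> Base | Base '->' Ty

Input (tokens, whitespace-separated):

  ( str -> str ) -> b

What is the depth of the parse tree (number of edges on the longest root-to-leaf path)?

5

[Ty [Base ( [Ty [Base str] -> [Ty [Base str]]] )] -> [Ty [Base b]]]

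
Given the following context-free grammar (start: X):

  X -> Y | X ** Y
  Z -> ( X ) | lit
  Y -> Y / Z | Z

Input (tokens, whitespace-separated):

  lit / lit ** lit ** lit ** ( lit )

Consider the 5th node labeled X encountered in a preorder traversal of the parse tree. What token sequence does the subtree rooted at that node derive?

lit

[X [X [X [X [Y [Y [Z lit]] / [Z lit]]] ** [Y [Z lit]]] ** [Y [Z lit]]] ** [Y [Z ( [X [Y [Z lit]]] )]]]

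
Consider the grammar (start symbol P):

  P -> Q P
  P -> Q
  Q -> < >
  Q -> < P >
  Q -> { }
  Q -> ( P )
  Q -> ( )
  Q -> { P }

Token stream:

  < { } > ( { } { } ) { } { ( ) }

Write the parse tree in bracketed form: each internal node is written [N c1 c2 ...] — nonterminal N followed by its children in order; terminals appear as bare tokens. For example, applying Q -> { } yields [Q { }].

[P [Q < [P [Q { }]] >] [P [Q ( [P [Q { }] [P [Q { }]]] )] [P [Q { }] [P [Q { [P [Q ( )]] }]]]]]

P
Q P
< P > P
< Q > P
< { } > P
< { } > Q P
< { } > ( P ) P
< { } > ( Q P ) P
< { } > ( { } P ) P
< { } > ( { } Q ) P
< { } > ( { } { } ) P
< { } > ( { } { } ) Q P
< { } > ( { } { } ) { } P
< { } > ( { } { } ) { } Q
< { } > ( { } { } ) { } { P }
< { } > ( { } { } ) { } { Q }
< { } > ( { } { } ) { } { ( ) }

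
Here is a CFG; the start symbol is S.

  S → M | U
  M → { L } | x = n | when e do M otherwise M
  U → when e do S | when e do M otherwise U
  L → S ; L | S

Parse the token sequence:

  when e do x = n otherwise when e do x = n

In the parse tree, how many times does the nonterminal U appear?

[S [U when e do [M x = n] otherwise [U when e do [S [M x = n]]]]]

2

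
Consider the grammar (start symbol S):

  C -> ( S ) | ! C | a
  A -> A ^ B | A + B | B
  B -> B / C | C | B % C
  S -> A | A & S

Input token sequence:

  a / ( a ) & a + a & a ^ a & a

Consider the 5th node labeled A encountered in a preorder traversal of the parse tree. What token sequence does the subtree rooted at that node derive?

a ^ a

[S [A [B [B [C a]] / [C ( [S [A [B [C a]]]] )]]] & [S [A [A [B [C a]]] + [B [C a]]] & [S [A [A [B [C a]]] ^ [B [C a]]] & [S [A [B [C a]]]]]]]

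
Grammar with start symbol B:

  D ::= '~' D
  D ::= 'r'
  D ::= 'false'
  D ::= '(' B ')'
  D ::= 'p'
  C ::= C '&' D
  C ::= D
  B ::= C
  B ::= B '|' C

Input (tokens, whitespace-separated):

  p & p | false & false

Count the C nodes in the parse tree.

4

[B [B [C [C [D p]] & [D p]]] | [C [C [D false]] & [D false]]]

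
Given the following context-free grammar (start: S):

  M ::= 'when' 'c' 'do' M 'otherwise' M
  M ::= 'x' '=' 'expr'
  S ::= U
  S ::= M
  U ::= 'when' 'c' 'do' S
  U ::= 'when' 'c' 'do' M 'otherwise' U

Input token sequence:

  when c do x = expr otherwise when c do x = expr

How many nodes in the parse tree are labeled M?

2

[S [U when c do [M x = expr] otherwise [U when c do [S [M x = expr]]]]]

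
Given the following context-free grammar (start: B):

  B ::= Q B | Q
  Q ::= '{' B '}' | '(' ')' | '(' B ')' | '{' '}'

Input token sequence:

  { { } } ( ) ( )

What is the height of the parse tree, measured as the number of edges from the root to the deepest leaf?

4

[B [Q { [B [Q { }]] }] [B [Q ( )] [B [Q ( )]]]]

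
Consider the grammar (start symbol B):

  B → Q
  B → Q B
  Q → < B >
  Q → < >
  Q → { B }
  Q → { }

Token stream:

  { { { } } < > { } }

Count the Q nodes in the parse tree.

5

[B [Q { [B [Q { [B [Q { }]] }] [B [Q < >] [B [Q { }]]]] }]]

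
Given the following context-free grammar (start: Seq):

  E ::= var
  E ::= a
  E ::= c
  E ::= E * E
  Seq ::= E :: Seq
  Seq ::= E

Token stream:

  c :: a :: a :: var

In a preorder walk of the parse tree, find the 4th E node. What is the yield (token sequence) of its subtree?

var

[Seq [E c] :: [Seq [E a] :: [Seq [E a] :: [Seq [E var]]]]]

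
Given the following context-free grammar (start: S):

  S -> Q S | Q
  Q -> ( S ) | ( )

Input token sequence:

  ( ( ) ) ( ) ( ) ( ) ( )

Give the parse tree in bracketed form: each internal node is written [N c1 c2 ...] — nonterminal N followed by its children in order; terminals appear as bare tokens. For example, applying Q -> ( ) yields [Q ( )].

S
Q S
( S ) S
( Q ) S
( ( ) ) S
( ( ) ) Q S
( ( ) ) ( ) S
( ( ) ) ( ) Q S
( ( ) ) ( ) ( ) S
( ( ) ) ( ) ( ) Q S
( ( ) ) ( ) ( ) ( ) S
( ( ) ) ( ) ( ) ( ) Q
( ( ) ) ( ) ( ) ( ) ( )

[S [Q ( [S [Q ( )]] )] [S [Q ( )] [S [Q ( )] [S [Q ( )] [S [Q ( )]]]]]]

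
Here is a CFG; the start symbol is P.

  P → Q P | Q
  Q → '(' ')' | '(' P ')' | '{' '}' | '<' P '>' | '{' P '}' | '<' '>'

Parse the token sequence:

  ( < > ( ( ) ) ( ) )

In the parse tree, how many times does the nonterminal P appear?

[P [Q ( [P [Q < >] [P [Q ( [P [Q ( )]] )] [P [Q ( )]]]] )]]

5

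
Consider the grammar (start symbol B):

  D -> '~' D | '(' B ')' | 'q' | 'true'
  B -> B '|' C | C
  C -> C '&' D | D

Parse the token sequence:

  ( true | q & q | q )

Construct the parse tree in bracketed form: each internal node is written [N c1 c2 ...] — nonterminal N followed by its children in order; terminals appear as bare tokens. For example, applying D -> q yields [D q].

[B [C [D ( [B [B [B [C [D true]]] | [C [C [D q]] & [D q]]] | [C [D q]]] )]]]

B
C
D
( B )
( B | C )
( B | C | C )
( C | C | C )
( D | C | C )
( true | C | C )
( true | C & D | C )
( true | D & D | C )
( true | q & D | C )
( true | q & q | C )
( true | q & q | D )
( true | q & q | q )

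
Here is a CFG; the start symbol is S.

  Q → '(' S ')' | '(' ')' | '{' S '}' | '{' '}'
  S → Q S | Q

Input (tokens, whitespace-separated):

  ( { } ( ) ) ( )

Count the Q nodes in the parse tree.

4

[S [Q ( [S [Q { }] [S [Q ( )]]] )] [S [Q ( )]]]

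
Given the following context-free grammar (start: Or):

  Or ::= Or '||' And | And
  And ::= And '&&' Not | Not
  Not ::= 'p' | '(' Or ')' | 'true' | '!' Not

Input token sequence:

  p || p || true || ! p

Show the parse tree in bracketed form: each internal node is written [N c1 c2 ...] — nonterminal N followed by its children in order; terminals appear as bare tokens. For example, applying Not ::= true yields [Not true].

[Or [Or [Or [Or [And [Not p]]] || [And [Not p]]] || [And [Not true]]] || [And [Not ! [Not p]]]]

Or
Or || And
Or || And || And
Or || And || And || And
And || And || And || And
Not || And || And || And
p || And || And || And
p || Not || And || And
p || p || And || And
p || p || Not || And
p || p || true || And
p || p || true || Not
p || p || true || ! Not
p || p || true || ! p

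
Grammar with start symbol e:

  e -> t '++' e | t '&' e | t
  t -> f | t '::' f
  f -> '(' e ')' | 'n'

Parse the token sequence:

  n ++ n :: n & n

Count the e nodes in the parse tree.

3

[e [t [f n]] ++ [e [t [t [f n]] :: [f n]] & [e [t [f n]]]]]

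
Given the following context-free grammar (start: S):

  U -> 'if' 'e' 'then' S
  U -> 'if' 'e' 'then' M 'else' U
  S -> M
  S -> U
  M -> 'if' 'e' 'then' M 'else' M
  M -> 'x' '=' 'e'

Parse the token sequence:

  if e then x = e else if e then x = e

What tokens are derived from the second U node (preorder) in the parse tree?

[S [U if e then [M x = e] else [U if e then [S [M x = e]]]]]

if e then x = e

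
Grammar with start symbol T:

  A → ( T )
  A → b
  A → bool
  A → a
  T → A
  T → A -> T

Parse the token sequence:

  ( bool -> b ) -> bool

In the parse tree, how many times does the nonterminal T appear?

4

[T [A ( [T [A bool] -> [T [A b]]] )] -> [T [A bool]]]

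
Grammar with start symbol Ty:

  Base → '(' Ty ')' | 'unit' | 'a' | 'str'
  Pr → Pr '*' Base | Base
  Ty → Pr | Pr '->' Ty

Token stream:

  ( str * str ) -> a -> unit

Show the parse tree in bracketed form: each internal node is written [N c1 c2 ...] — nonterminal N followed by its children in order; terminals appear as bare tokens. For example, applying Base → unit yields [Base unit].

[Ty [Pr [Base ( [Ty [Pr [Pr [Base str]] * [Base str]]] )]] -> [Ty [Pr [Base a]] -> [Ty [Pr [Base unit]]]]]

Ty
Pr -> Ty
Base -> Ty
( Ty ) -> Ty
( Pr ) -> Ty
( Pr * Base ) -> Ty
( Base * Base ) -> Ty
( str * Base ) -> Ty
( str * str ) -> Ty
( str * str ) -> Pr -> Ty
( str * str ) -> Base -> Ty
( str * str ) -> a -> Ty
( str * str ) -> a -> Pr
( str * str ) -> a -> Base
( str * str ) -> a -> unit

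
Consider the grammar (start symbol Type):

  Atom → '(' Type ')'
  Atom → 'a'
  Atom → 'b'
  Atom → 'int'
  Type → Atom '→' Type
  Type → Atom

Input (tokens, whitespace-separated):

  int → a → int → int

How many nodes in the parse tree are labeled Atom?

4

[Type [Atom int] → [Type [Atom a] → [Type [Atom int] → [Type [Atom int]]]]]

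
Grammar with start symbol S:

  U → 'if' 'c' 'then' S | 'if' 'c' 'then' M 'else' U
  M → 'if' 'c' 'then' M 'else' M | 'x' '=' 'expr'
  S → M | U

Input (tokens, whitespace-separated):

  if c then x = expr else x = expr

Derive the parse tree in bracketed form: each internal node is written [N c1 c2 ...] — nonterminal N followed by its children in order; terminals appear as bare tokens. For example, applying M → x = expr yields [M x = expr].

S
M
if c then M else M
if c then x = expr else M
if c then x = expr else x = expr

[S [M if c then [M x = expr] else [M x = expr]]]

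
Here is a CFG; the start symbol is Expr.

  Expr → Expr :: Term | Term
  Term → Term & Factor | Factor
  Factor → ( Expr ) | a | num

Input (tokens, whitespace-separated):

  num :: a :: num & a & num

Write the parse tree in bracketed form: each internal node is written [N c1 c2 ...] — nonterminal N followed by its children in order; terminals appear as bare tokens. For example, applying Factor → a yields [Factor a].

[Expr [Expr [Expr [Term [Factor num]]] :: [Term [Factor a]]] :: [Term [Term [Term [Factor num]] & [Factor a]] & [Factor num]]]

Expr
Expr :: Term
Expr :: Term :: Term
Term :: Term :: Term
Factor :: Term :: Term
num :: Term :: Term
num :: Factor :: Term
num :: a :: Term
num :: a :: Term & Factor
num :: a :: Term & Factor & Factor
num :: a :: Factor & Factor & Factor
num :: a :: num & Factor & Factor
num :: a :: num & a & Factor
num :: a :: num & a & num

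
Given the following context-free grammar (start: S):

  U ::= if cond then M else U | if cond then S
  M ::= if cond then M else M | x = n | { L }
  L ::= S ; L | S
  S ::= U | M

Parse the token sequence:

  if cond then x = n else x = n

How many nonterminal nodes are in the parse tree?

[S [M if cond then [M x = n] else [M x = n]]]

4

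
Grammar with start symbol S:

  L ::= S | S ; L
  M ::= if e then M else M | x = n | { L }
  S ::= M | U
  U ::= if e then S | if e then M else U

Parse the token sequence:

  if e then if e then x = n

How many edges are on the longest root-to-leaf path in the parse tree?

[S [U if e then [S [U if e then [S [M x = n]]]]]]

6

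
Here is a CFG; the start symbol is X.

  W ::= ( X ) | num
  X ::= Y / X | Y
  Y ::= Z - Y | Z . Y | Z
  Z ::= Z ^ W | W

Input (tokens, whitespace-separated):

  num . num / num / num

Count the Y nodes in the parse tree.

[X [Y [Z [W num]] . [Y [Z [W num]]]] / [X [Y [Z [W num]]] / [X [Y [Z [W num]]]]]]

4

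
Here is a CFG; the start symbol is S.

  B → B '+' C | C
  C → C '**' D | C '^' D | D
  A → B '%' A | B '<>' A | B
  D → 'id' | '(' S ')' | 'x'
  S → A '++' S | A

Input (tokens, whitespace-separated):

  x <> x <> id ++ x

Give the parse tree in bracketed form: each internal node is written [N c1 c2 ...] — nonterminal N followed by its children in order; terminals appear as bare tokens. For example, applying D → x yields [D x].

S
A ++ S
B <> A ++ S
C <> A ++ S
D <> A ++ S
x <> A ++ S
x <> B <> A ++ S
x <> C <> A ++ S
x <> D <> A ++ S
x <> x <> A ++ S
x <> x <> B ++ S
x <> x <> C ++ S
x <> x <> D ++ S
x <> x <> id ++ S
x <> x <> id ++ A
x <> x <> id ++ B
x <> x <> id ++ C
x <> x <> id ++ D
x <> x <> id ++ x

[S [A [B [C [D x]]] <> [A [B [C [D x]]] <> [A [B [C [D id]]]]]] ++ [S [A [B [C [D x]]]]]]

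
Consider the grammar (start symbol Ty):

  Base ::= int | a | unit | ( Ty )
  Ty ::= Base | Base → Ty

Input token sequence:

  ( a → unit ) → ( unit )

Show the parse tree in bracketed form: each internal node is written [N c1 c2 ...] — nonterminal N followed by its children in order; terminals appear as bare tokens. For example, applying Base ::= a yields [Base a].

[Ty [Base ( [Ty [Base a] → [Ty [Base unit]]] )] → [Ty [Base ( [Ty [Base unit]] )]]]

Ty
Base → Ty
( Ty ) → Ty
( Base → Ty ) → Ty
( a → Ty ) → Ty
( a → Base ) → Ty
( a → unit ) → Ty
( a → unit ) → Base
( a → unit ) → ( Ty )
( a → unit ) → ( Base )
( a → unit ) → ( unit )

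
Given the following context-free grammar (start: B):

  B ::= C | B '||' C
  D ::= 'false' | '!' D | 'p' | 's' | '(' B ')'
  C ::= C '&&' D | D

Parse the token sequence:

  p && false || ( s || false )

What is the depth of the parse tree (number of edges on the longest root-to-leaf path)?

[B [B [C [C [D p]] && [D false]]] || [C [D ( [B [B [C [D s]]] || [C [D false]]] )]]]

7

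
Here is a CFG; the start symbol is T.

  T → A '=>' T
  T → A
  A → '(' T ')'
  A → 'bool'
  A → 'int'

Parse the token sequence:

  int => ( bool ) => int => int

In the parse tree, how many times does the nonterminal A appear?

[T [A int] => [T [A ( [T [A bool]] )] => [T [A int] => [T [A int]]]]]

5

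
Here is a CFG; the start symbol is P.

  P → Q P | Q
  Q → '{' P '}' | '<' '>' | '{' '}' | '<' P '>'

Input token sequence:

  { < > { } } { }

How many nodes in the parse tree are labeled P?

[P [Q { [P [Q < >] [P [Q { }]]] }] [P [Q { }]]]

4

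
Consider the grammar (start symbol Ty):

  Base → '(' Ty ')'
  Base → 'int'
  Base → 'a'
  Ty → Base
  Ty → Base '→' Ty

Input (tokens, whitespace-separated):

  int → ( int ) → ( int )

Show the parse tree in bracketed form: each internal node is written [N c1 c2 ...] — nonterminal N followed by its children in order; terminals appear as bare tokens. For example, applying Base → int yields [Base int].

[Ty [Base int] → [Ty [Base ( [Ty [Base int]] )] → [Ty [Base ( [Ty [Base int]] )]]]]

Ty
Base → Ty
int → Ty
int → Base → Ty
int → ( Ty ) → Ty
int → ( Base ) → Ty
int → ( int ) → Ty
int → ( int ) → Base
int → ( int ) → ( Ty )
int → ( int ) → ( Base )
int → ( int ) → ( int )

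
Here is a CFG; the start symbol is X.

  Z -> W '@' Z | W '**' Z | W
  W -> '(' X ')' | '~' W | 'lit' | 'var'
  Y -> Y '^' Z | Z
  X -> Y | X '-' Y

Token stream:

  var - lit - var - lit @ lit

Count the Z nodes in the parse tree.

5

[X [X [X [X [Y [Z [W var]]]] - [Y [Z [W lit]]]] - [Y [Z [W var]]]] - [Y [Z [W lit] @ [Z [W lit]]]]]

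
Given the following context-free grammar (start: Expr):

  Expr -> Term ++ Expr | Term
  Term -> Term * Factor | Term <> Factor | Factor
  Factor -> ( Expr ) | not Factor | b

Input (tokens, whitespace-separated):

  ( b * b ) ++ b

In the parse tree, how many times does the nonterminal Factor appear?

[Expr [Term [Factor ( [Expr [Term [Term [Factor b]] * [Factor b]]] )]] ++ [Expr [Term [Factor b]]]]

4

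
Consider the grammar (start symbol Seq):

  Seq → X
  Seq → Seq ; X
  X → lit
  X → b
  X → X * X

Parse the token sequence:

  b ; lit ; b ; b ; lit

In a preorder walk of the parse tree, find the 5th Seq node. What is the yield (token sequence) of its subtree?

b

[Seq [Seq [Seq [Seq [Seq [X b]] ; [X lit]] ; [X b]] ; [X b]] ; [X lit]]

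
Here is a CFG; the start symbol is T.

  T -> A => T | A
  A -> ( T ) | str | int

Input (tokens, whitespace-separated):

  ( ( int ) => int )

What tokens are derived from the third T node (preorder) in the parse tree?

[T [A ( [T [A ( [T [A int]] )] => [T [A int]]] )]]

int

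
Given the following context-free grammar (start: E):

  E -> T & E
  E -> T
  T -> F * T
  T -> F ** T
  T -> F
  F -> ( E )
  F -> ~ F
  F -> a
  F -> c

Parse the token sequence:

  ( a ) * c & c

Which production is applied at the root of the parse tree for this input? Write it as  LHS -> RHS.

E -> T & E

[E [T [F ( [E [T [F a]]] )] * [T [F c]]] & [E [T [F c]]]]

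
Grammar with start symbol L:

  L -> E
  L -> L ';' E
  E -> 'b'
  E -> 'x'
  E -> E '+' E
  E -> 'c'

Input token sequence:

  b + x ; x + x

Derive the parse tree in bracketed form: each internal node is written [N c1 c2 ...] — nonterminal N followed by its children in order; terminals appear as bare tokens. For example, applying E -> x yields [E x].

[L [L [E [E b] + [E x]]] ; [E [E x] + [E x]]]

L
L ; E
E ; E
E + E ; E
b + E ; E
b + x ; E
b + x ; E + E
b + x ; x + E
b + x ; x + x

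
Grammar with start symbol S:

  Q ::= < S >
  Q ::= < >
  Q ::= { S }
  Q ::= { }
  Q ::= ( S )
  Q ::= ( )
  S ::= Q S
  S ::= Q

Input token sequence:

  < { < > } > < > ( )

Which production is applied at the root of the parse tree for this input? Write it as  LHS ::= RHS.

[S [Q < [S [Q { [S [Q < >]] }]] >] [S [Q < >] [S [Q ( )]]]]

S ::= Q S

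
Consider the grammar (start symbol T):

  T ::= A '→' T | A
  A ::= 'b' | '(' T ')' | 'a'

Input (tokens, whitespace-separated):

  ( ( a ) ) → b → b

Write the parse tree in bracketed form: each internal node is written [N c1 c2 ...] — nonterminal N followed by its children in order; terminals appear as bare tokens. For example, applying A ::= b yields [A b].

[T [A ( [T [A ( [T [A a]] )]] )] → [T [A b] → [T [A b]]]]

T
A → T
( T ) → T
( A ) → T
( ( T ) ) → T
( ( A ) ) → T
( ( a ) ) → T
( ( a ) ) → A → T
( ( a ) ) → b → T
( ( a ) ) → b → A
( ( a ) ) → b → b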